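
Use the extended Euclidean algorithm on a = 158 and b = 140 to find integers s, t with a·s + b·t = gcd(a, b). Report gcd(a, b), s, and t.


Euclidean algorithm on (158, 140) — divide until remainder is 0:
  158 = 1 · 140 + 18
  140 = 7 · 18 + 14
  18 = 1 · 14 + 4
  14 = 3 · 4 + 2
  4 = 2 · 2 + 0
gcd(158, 140) = 2.
Track Bezout coefficients alongside the remainders: start with r₀ = 158 = a·1 + b·0 (s = 1, t = 0) and r₁ = 140 = a·0 + b·1 (s = 0, t = 1); each new remainder r_{k+1} = r_{k-1} − q_k·r_k inherits s_{k+1} = s_{k-1} − q_k·s_k, t_{k+1} = t_{k-1} − q_k·t_k, so r_k = a·s_k + b·t_k at every step:
  q = 1: r = 18, s = 1 − 1·0 = 1, t = 0 − 1·1 = -1  (check: 158·1 + 140·(-1) = 18)
  q = 7: r = 14, s = 0 − 7·1 = -7, t = 1 − 7·(-1) = 8  (check: 158·(-7) + 140·8 = 14)
  q = 1: r = 4, s = 1 − 1·(-7) = 8, t = -1 − 1·8 = -9  (check: 158·8 + 140·(-9) = 4)
  q = 3: r = 2, s = -7 − 3·8 = -31, t = 8 − 3·(-9) = 35  (check: 158·(-31) + 140·35 = 2)
The row with r = 2 (the gcd) gives the Bezout coefficients s = -31, t = 35.
Result: 158 · (-31) + 140 · (35) = 2.

gcd(158, 140) = 2; s = -31, t = 35 (check: 158·(-31) + 140·35 = 2).


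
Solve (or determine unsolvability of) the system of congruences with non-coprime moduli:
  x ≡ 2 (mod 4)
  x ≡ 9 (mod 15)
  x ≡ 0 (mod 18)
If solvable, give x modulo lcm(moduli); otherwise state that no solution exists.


Moduli 4, 15, 18 are not pairwise coprime, so CRT works modulo lcm(m_i) when all pairwise compatibility conditions hold.
Pairwise compatibility: gcd(m_i, m_j) must divide a_i - a_j for every pair.
Merge one congruence at a time:
  Start: x ≡ 2 (mod 4).
  Combine with x ≡ 9 (mod 15): gcd(4, 15) = 1; 9 - 2 = 7, which IS divisible by 1, so compatible.
    Write x = 2 + 4·t and substitute into x ≡ 9 (mod 15): 4·t ≡ 9 − 2 = 7 (mod 15).
    The inverse of 4 mod 15 is 4 (since 4·4 = 16 = 1·15 + 1), so t ≡ 4·7 = 28 ≡ 13 (mod 15).
    Then x = 2 + 4·13 = 54, valid modulo lcm(4, 15) = 60: x ≡ 54 (mod 60).
  Combine with x ≡ 0 (mod 18): gcd(60, 18) = 6; 0 - 54 = -54, which IS divisible by 6, so compatible.
    Write x = 54 + 60·t and substitute into x ≡ 0 (mod 18): 60·t ≡ 0 − 54 = -54 (mod 18).
    Divide the congruence (and modulus) by g = 6: 10·t ≡ -9 (mod 3).
    Reduce coefficients mod 3: 1·t ≡ 0 (mod 3).
    So t ≡ 0 (mod 3).
    Then x = 54 + 60·0 = 54, valid modulo lcm(60, 18) = 180: x ≡ 54 (mod 180).
Verify: 54 mod 4 = 2, 54 mod 15 = 9, 54 mod 18 = 0.

x ≡ 54 (mod 180).


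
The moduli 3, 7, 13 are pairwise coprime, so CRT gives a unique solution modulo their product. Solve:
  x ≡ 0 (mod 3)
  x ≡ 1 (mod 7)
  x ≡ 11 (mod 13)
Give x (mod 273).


Moduli 3, 7, 13 are pairwise coprime; by CRT there is a unique solution modulo M = 3 · 7 · 13 = 273.
Solve pairwise, accumulating the modulus:
  Start with x ≡ 0 (mod 3).
  Combine with x ≡ 1 (mod 7): since gcd(3, 7) = 1, we get a unique residue mod 21.
    Write x = 0 + 3·t and substitute into x ≡ 1 (mod 7): 3·t ≡ 1 − 0 = 1 (mod 7).
    The inverse of 3 mod 7 is 5 (since 3·5 = 15 = 2·7 + 1), so t ≡ 5·1 = 5 ≡ 5 (mod 7).
    Then x = 0 + 3·5 = 15, valid modulo lcm(3, 7) = 21: x ≡ 15 (mod 21).
  Combine with x ≡ 11 (mod 13): since gcd(21, 13) = 1, we get a unique residue mod 273.
    Write x = 15 + 21·t and substitute into x ≡ 11 (mod 13): 21·t ≡ 11 − 15 = -4 (mod 13).
    Reduce coefficients mod 13: 8·t ≡ 9 (mod 13).
    The inverse of 8 mod 13 is 5 (since 8·5 = 40 = 3·13 + 1), so t ≡ 5·9 = 45 ≡ 6 (mod 13).
    Then x = 15 + 21·6 = 141, valid modulo lcm(21, 13) = 273: x ≡ 141 (mod 273).
Verify: 141 mod 3 = 0 ✓, 141 mod 7 = 1 ✓, 141 mod 13 = 11 ✓.

x ≡ 141 (mod 273).


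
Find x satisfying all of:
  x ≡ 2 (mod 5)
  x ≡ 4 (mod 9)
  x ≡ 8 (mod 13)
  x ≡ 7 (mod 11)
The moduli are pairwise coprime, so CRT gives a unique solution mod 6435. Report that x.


Product of moduli M = 5 · 9 · 13 · 11 = 6435.
Merge one congruence at a time:
  Start: x ≡ 2 (mod 5).
  Combine with x ≡ 4 (mod 9); new modulus lcm = 45.
    Write x = 2 + 5·t and substitute into x ≡ 4 (mod 9): 5·t ≡ 4 − 2 = 2 (mod 9).
    The inverse of 5 mod 9 is 2 (since 5·2 = 10 = 1·9 + 1), so t ≡ 2·2 = 4 ≡ 4 (mod 9).
    Then x = 2 + 5·4 = 22, valid modulo lcm(5, 9) = 45: x ≡ 22 (mod 45).
  Combine with x ≡ 8 (mod 13); new modulus lcm = 585.
    Write x = 22 + 45·t and substitute into x ≡ 8 (mod 13): 45·t ≡ 8 − 22 = -14 (mod 13).
    Reduce coefficients mod 13: 6·t ≡ 12 (mod 13).
    The inverse of 6 mod 13 is 11 (since 6·11 = 66 = 5·13 + 1), so t ≡ 11·12 = 132 ≡ 2 (mod 13).
    Then x = 22 + 45·2 = 112, valid modulo lcm(45, 13) = 585: x ≡ 112 (mod 585).
  Combine with x ≡ 7 (mod 11); new modulus lcm = 6435.
    Write x = 112 + 585·t and substitute into x ≡ 7 (mod 11): 585·t ≡ 7 − 112 = -105 (mod 11).
    Reduce coefficients mod 11: 2·t ≡ 5 (mod 11).
    The inverse of 2 mod 11 is 6 (since 2·6 = 12 = 1·11 + 1), so t ≡ 6·5 = 30 ≡ 8 (mod 11).
    Then x = 112 + 585·8 = 4792, valid modulo lcm(585, 11) = 6435: x ≡ 4792 (mod 6435).
Verify against each original: 4792 mod 5 = 2, 4792 mod 9 = 4, 4792 mod 13 = 8, 4792 mod 11 = 7.

x ≡ 4792 (mod 6435).


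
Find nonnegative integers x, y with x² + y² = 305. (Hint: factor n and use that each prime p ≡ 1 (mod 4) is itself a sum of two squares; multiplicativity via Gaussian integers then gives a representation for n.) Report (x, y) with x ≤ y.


Step 1: Factor n = 305 = 5 · 61.
Step 2: Check the mod-4 condition on each prime factor: 5 ≡ 1 (mod 4), exponent 1; 61 ≡ 1 (mod 4), exponent 1.
All primes ≡ 3 (mod 4) appear to even exponent (or don't appear), so by the two-squares theorem n IS expressible as a sum of two squares.
Step 3: Build a representation. Here n = 5 · 61 is a product of primes ≡ 1 (mod 4). Each prime p ≡ 1 (mod 4) is itself a sum of two squares; find a² by testing p − a² for a perfect square:
  5: 5 − 1² = 4 = 2² ⇒ 5 = 1² + 2².
  61: 61 − 1² = 60, 61 − 2² = 57, 61 − 3² = 52, 61 − 4² = 45, 61 − 5² = 36 = 6² ⇒ 61 = 5² + 6².
  Combine using the Brahmagupta–Fibonacci identity (a² + b²)(c² + d²) = (ac − bd)² + (ad + bc)² = (ac + bd)² + (ad − bc)²:
  5 · 61 = 305: from (1² + 2²)(5² + 6²), take (1·5 − 2·6, 1·6 + 2·5) = (5 − 12, 6 + 10) = (-7, 16); dropping signs (only squares matter) gives (7, 16); check 7² + 16² = 49 + 256 = 305 ✓.
Step 4: Order so x ≤ y and verify: 7² + 16² = 49 + 256 = 305 = n. ✓

n = 305 = 7² + 16² (one valid representation with x ≤ y).


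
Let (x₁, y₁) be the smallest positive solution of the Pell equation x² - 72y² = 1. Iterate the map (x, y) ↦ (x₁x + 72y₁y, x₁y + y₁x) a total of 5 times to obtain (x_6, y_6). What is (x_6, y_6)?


Step 1: Find the fundamental solution (x₁, y₁) of x² - 72y² = 1.
  Expand √72 as a continued fraction. a₀ = ⌊√72⌋ = 8; iterate m_{k+1} = d_k·a_k − m_k, d_{k+1} = (72 − m_{k+1}²)/d_k, a_{k+1} = ⌊(a₀ + m_{k+1})/d_{k+1}⌋ (starting m₀ = 0, d₀ = 1), with convergents p_k = a_k·p_{k-1} + p_{k-2}, q_k = a_k·q_{k-1} + q_{k-2} (p₋₁ = 1, q₋₁ = 0):
  k = 0: a₀ = 8; p₀/q₀ = 8/1; p₀² − 72·q₀² = 64 − 72 = -8.
  k = 1: m = 8, d = 8, a = ⌊(8 + 8)/8⌋ = 2; p/q = (2·8 + 1)/(2·1 + 0) = 17/2; p² − 72·q² = 289 − 288 = 1.
  The first convergent with p² − 72·q² = 1 gives the fundamental solution (x₁, y₁) = (17, 2).
Step 2: Apply the recurrence (x_{n+1}, y_{n+1}) = (x₁x_n + 72y₁y_n, x₁y_n + y₁x_n) repeatedly.
  From (x_1, y_1) = (17, 2): x_2 = 17·17 + 72·2·2 = 577; y_2 = 17·2 + 2·17 = 68.
  From (x_2, y_2) = (577, 68): x_3 = 17·577 + 72·2·68 = 19601; y_3 = 17·68 + 2·577 = 2310.
  From (x_3, y_3) = (19601, 2310): x_4 = 17·19601 + 72·2·2310 = 665857; y_4 = 17·2310 + 2·19601 = 78472.
  From (x_4, y_4) = (665857, 78472): x_5 = 17·665857 + 72·2·78472 = 22619537; y_5 = 17·78472 + 2·665857 = 2665738.
  From (x_5, y_5) = (22619537, 2665738): x_6 = 17·22619537 + 72·2·2665738 = 768398401; y_6 = 17·2665738 + 2·22619537 = 90556620.
Step 3: Verify x_6² - 72·y_6² = 590436102659356801 - 590436102659356800 = 1 (should be 1). ✓

(x_1, y_1) = (17, 2); (x_6, y_6) = (768398401, 90556620).


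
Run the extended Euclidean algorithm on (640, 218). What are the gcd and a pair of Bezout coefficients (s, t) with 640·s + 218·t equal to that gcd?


Euclidean algorithm on (640, 218) — divide until remainder is 0:
  640 = 2 · 218 + 204
  218 = 1 · 204 + 14
  204 = 14 · 14 + 8
  14 = 1 · 8 + 6
  8 = 1 · 6 + 2
  6 = 3 · 2 + 0
gcd(640, 218) = 2.
Track Bezout coefficients alongside the remainders: start with r₀ = 640 = a·1 + b·0 (s = 1, t = 0) and r₁ = 218 = a·0 + b·1 (s = 0, t = 1); each new remainder r_{k+1} = r_{k-1} − q_k·r_k inherits s_{k+1} = s_{k-1} − q_k·s_k, t_{k+1} = t_{k-1} − q_k·t_k, so r_k = a·s_k + b·t_k at every step:
  q = 2: r = 204, s = 1 − 2·0 = 1, t = 0 − 2·1 = -2  (check: 640·1 + 218·(-2) = 204)
  q = 1: r = 14, s = 0 − 1·1 = -1, t = 1 − 1·(-2) = 3  (check: 640·(-1) + 218·3 = 14)
  q = 14: r = 8, s = 1 − 14·(-1) = 15, t = -2 − 14·3 = -44  (check: 640·15 + 218·(-44) = 8)
  q = 1: r = 6, s = -1 − 1·15 = -16, t = 3 − 1·(-44) = 47  (check: 640·(-16) + 218·47 = 6)
  q = 1: r = 2, s = 15 − 1·(-16) = 31, t = -44 − 1·47 = -91  (check: 640·31 + 218·(-91) = 2)
The row with r = 2 (the gcd) gives the Bezout coefficients s = 31, t = -91.
Result: 640 · (31) + 218 · (-91) = 2.

gcd(640, 218) = 2; s = 31, t = -91 (check: 640·31 + 218·(-91) = 2).


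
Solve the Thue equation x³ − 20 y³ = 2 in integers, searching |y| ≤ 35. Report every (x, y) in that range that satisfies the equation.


The equation is x³ - 20y³ = 2. For fixed y, x³ = 20·y³ + 2, so a solution requires the RHS to be a perfect cube.
Strategy: iterate y from -35 to 35, compute RHS = 20·y³ + 2, and check whether it is a (positive or negative) perfect cube.
Check small values of y:
  y = 0: RHS = 2 is not a perfect cube.
  y = 1: RHS = 22 is not a perfect cube.
  y = -1: RHS = -18 is not a perfect cube.
  y = 2: RHS = 162 is not a perfect cube.
  y = -2: RHS = -158 is not a perfect cube.
  y = 3: RHS = 542 is not a perfect cube.
  y = -3: RHS = -538 is not a perfect cube.
Continuing the search up to |y| = 35 finds no solutions either.
No (x, y) in the scanned range satisfies the equation.

No integer solutions with |y| ≤ 35.


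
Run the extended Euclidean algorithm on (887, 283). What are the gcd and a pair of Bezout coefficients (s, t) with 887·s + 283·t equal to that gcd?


Euclidean algorithm on (887, 283) — divide until remainder is 0:
  887 = 3 · 283 + 38
  283 = 7 · 38 + 17
  38 = 2 · 17 + 4
  17 = 4 · 4 + 1
  4 = 4 · 1 + 0
gcd(887, 283) = 1.
Track Bezout coefficients alongside the remainders: start with r₀ = 887 = a·1 + b·0 (s = 1, t = 0) and r₁ = 283 = a·0 + b·1 (s = 0, t = 1); each new remainder r_{k+1} = r_{k-1} − q_k·r_k inherits s_{k+1} = s_{k-1} − q_k·s_k, t_{k+1} = t_{k-1} − q_k·t_k, so r_k = a·s_k + b·t_k at every step:
  q = 3: r = 38, s = 1 − 3·0 = 1, t = 0 − 3·1 = -3  (check: 887·1 + 283·(-3) = 38)
  q = 7: r = 17, s = 0 − 7·1 = -7, t = 1 − 7·(-3) = 22  (check: 887·(-7) + 283·22 = 17)
  q = 2: r = 4, s = 1 − 2·(-7) = 15, t = -3 − 2·22 = -47  (check: 887·15 + 283·(-47) = 4)
  q = 4: r = 1, s = -7 − 4·15 = -67, t = 22 − 4·(-47) = 210  (check: 887·(-67) + 283·210 = 1)
The row with r = 1 (the gcd) gives the Bezout coefficients s = -67, t = 210.
Result: 887 · (-67) + 283 · (210) = 1.

gcd(887, 283) = 1; s = -67, t = 210 (check: 887·(-67) + 283·210 = 1).


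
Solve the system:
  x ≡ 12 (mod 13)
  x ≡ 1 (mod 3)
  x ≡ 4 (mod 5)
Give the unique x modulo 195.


Moduli 13, 3, 5 are pairwise coprime; by CRT there is a unique solution modulo M = 13 · 3 · 5 = 195.
Solve pairwise, accumulating the modulus:
  Start with x ≡ 12 (mod 13).
  Combine with x ≡ 1 (mod 3): since gcd(13, 3) = 1, we get a unique residue mod 39.
    Write x = 12 + 13·t and substitute into x ≡ 1 (mod 3): 13·t ≡ 1 − 12 = -11 (mod 3).
    Reduce coefficients mod 3: 1·t ≡ 1 (mod 3).
    So t ≡ 1 (mod 3).
    Then x = 12 + 13·1 = 25, valid modulo lcm(13, 3) = 39: x ≡ 25 (mod 39).
  Combine with x ≡ 4 (mod 5): since gcd(39, 5) = 1, we get a unique residue mod 195.
    Write x = 25 + 39·t and substitute into x ≡ 4 (mod 5): 39·t ≡ 4 − 25 = -21 (mod 5).
    Reduce coefficients mod 5: 4·t ≡ 4 (mod 5).
    The inverse of 4 mod 5 is 4 (since 4·4 = 16 = 3·5 + 1), so t ≡ 4·4 = 16 ≡ 1 (mod 5).
    Then x = 25 + 39·1 = 64, valid modulo lcm(39, 5) = 195: x ≡ 64 (mod 195).
Verify: 64 mod 13 = 12 ✓, 64 mod 3 = 1 ✓, 64 mod 5 = 4 ✓.

x ≡ 64 (mod 195).


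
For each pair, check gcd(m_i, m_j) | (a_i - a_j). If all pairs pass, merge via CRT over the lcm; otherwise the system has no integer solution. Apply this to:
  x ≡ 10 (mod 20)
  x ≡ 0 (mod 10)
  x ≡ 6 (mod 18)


Moduli 20, 10, 18 are not pairwise coprime, so CRT works modulo lcm(m_i) when all pairwise compatibility conditions hold.
Pairwise compatibility: gcd(m_i, m_j) must divide a_i - a_j for every pair.
Merge one congruence at a time:
  Start: x ≡ 10 (mod 20).
  Combine with x ≡ 0 (mod 10): gcd(20, 10) = 10; 0 - 10 = -10, which IS divisible by 10, so compatible.
    Write x = 10 + 20·t and substitute into x ≡ 0 (mod 10): 20·t ≡ 0 − 10 = -10 (mod 10).
    Divide the congruence (and modulus) by g = 10: 2·t ≡ -1 (mod 1).
    Modulo 1 every t works; take t = 0.
    Then x = 10 + 20·0 = 10, valid modulo lcm(20, 10) = 20: x ≡ 10 (mod 20).
  Combine with x ≡ 6 (mod 18): gcd(20, 18) = 2; 6 - 10 = -4, which IS divisible by 2, so compatible.
    Write x = 10 + 20·t and substitute into x ≡ 6 (mod 18): 20·t ≡ 6 − 10 = -4 (mod 18).
    Divide the congruence (and modulus) by g = 2: 10·t ≡ -2 (mod 9).
    Reduce coefficients mod 9: 1·t ≡ 7 (mod 9).
    So t ≡ 7 (mod 9).
    Then x = 10 + 20·7 = 150, valid modulo lcm(20, 18) = 180: x ≡ 150 (mod 180).
Verify: 150 mod 20 = 10, 150 mod 10 = 0, 150 mod 18 = 6.

x ≡ 150 (mod 180).


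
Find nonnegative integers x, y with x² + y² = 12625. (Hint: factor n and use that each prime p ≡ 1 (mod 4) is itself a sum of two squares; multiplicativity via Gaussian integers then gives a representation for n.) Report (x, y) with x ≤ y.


Step 1: Factor n = 12625 = 5^3 · 101.
Step 2: Check the mod-4 condition on each prime factor: 5 ≡ 1 (mod 4), exponent 3; 101 ≡ 1 (mod 4), exponent 1.
All primes ≡ 3 (mod 4) appear to even exponent (or don't appear), so by the two-squares theorem n IS expressible as a sum of two squares.
Step 3: Build a representation. Group n = k² · m with k = 5 and m = 5 · 101 = 505 (a product of primes ≡ 1 (mod 4)); a representation of m scales to one of n via (k·x)² + (k·y)² = k²(x² + y²). Each prime p ≡ 1 (mod 4) is itself a sum of two squares; find a² by testing p − a² for a perfect square:
  5: 5 − 1² = 4 = 2² ⇒ 5 = 1² + 2².
  101: 101 − 1² = 100 = 10² ⇒ 101 = 1² + 10².
  Combine using the Brahmagupta–Fibonacci identity (a² + b²)(c² + d²) = (ac − bd)² + (ad + bc)² = (ac + bd)² + (ad − bc)²:
  5 · 101 = 505: from (1² + 2²)(1² + 10²), take (1·1 − 2·10, 1·10 + 2·1) = (1 − 20, 10 + 2) = (-19, 12); dropping signs (only squares matter) gives (19, 12); check 19² + 12² = 361 + 144 = 505 ✓.
  Scale by k = 5: (5·19, 5·12) = (95, 60).
Step 4: Order so x ≤ y and verify: 60² + 95² = 3600 + 9025 = 12625 = n. ✓

n = 12625 = 60² + 95² (one valid representation with x ≤ y).


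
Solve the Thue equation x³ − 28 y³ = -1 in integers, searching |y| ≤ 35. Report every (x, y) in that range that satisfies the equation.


The equation is x³ - 28y³ = -1. For fixed y, x³ = 28·y³ − 1, so a solution requires the RHS to be a perfect cube.
Strategy: iterate y from -35 to 35, compute RHS = 28·y³ − 1, and check whether it is a (positive or negative) perfect cube.
Check small values of y:
  y = 0: RHS = -1 = (-1)³ ⇒ x = -1 works.
  y = 1: RHS = 27 = (3)³ ⇒ x = 3 works.
  y = -1: RHS = -29 is not a perfect cube.
  y = 2: RHS = 223 is not a perfect cube.
  y = -2: RHS = -225 is not a perfect cube.
  y = 3: RHS = 755 is not a perfect cube.
  y = -3: RHS = -757 is not a perfect cube.
Continuing the search up to |y| = 35 finds no further solutions beyond those listed.
Collected solutions: (-1, 0), (3, 1).

Solutions (with |y| ≤ 35): (-1, 0), (3, 1).


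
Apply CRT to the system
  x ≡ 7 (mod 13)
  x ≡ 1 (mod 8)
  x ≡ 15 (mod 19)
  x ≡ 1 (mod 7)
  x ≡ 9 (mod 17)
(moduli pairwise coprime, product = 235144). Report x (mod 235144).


Product of moduli M = 13 · 8 · 19 · 7 · 17 = 235144.
Merge one congruence at a time:
  Start: x ≡ 7 (mod 13).
  Combine with x ≡ 1 (mod 8); new modulus lcm = 104.
    Write x = 7 + 13·t and substitute into x ≡ 1 (mod 8): 13·t ≡ 1 − 7 = -6 (mod 8).
    Reduce coefficients mod 8: 5·t ≡ 2 (mod 8).
    The inverse of 5 mod 8 is 5 (since 5·5 = 25 = 3·8 + 1), so t ≡ 5·2 = 10 ≡ 2 (mod 8).
    Then x = 7 + 13·2 = 33, valid modulo lcm(13, 8) = 104: x ≡ 33 (mod 104).
  Combine with x ≡ 15 (mod 19); new modulus lcm = 1976.
    Write x = 33 + 104·t and substitute into x ≡ 15 (mod 19): 104·t ≡ 15 − 33 = -18 (mod 19).
    Reduce coefficients mod 19: 9·t ≡ 1 (mod 19).
    The inverse of 9 mod 19 is 17 (since 9·17 = 153 = 8·19 + 1), so t ≡ 17·1 = 17 ≡ 17 (mod 19).
    Then x = 33 + 104·17 = 1801, valid modulo lcm(104, 19) = 1976: x ≡ 1801 (mod 1976).
  Combine with x ≡ 1 (mod 7); new modulus lcm = 13832.
    Write x = 1801 + 1976·t and substitute into x ≡ 1 (mod 7): 1976·t ≡ 1 − 1801 = -1800 (mod 7).
    Reduce coefficients mod 7: 2·t ≡ 6 (mod 7).
    The inverse of 2 mod 7 is 4 (since 2·4 = 8 = 1·7 + 1), so t ≡ 4·6 = 24 ≡ 3 (mod 7).
    Then x = 1801 + 1976·3 = 7729, valid modulo lcm(1976, 7) = 13832: x ≡ 7729 (mod 13832).
  Combine with x ≡ 9 (mod 17); new modulus lcm = 235144.
    Write x = 7729 + 13832·t and substitute into x ≡ 9 (mod 17): 13832·t ≡ 9 − 7729 = -7720 (mod 17).
    Reduce coefficients mod 17: 11·t ≡ 15 (mod 17).
    The inverse of 11 mod 17 is 14 (since 11·14 = 154 = 9·17 + 1), so t ≡ 14·15 = 210 ≡ 6 (mod 17).
    Then x = 7729 + 13832·6 = 90721, valid modulo lcm(13832, 17) = 235144: x ≡ 90721 (mod 235144).
Verify against each original: 90721 mod 13 = 7, 90721 mod 8 = 1, 90721 mod 19 = 15, 90721 mod 7 = 1, 90721 mod 17 = 9.

x ≡ 90721 (mod 235144).


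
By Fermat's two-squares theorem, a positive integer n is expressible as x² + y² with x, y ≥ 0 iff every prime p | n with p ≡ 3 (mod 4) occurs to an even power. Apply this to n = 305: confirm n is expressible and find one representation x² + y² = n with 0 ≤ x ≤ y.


Step 1: Factor n = 305 = 5 · 61.
Step 2: Check the mod-4 condition on each prime factor: 5 ≡ 1 (mod 4), exponent 1; 61 ≡ 1 (mod 4), exponent 1.
All primes ≡ 3 (mod 4) appear to even exponent (or don't appear), so by the two-squares theorem n IS expressible as a sum of two squares.
Step 3: Build a representation. Here n = 5 · 61 is a product of primes ≡ 1 (mod 4). Each prime p ≡ 1 (mod 4) is itself a sum of two squares; find a² by testing p − a² for a perfect square:
  5: 5 − 1² = 4 = 2² ⇒ 5 = 1² + 2².
  61: 61 − 1² = 60, 61 − 2² = 57, 61 − 3² = 52, 61 − 4² = 45, 61 − 5² = 36 = 6² ⇒ 61 = 5² + 6².
  Combine using the Brahmagupta–Fibonacci identity (a² + b²)(c² + d²) = (ac − bd)² + (ad + bc)² = (ac + bd)² + (ad − bc)²:
  5 · 61 = 305: from (1² + 2²)(5² + 6²), take (1·5 − 2·6, 1·6 + 2·5) = (5 − 12, 6 + 10) = (-7, 16); dropping signs (only squares matter) gives (7, 16); check 7² + 16² = 49 + 256 = 305 ✓.
Step 4: Order so x ≤ y and verify: 7² + 16² = 49 + 256 = 305 = n. ✓

n = 305 = 7² + 16² (one valid representation with x ≤ y).


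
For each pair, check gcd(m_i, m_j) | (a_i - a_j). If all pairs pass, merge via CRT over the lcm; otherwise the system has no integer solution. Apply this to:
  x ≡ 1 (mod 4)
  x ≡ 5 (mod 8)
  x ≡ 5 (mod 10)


Moduli 4, 8, 10 are not pairwise coprime, so CRT works modulo lcm(m_i) when all pairwise compatibility conditions hold.
Pairwise compatibility: gcd(m_i, m_j) must divide a_i - a_j for every pair.
Merge one congruence at a time:
  Start: x ≡ 1 (mod 4).
  Combine with x ≡ 5 (mod 8): gcd(4, 8) = 4; 5 - 1 = 4, which IS divisible by 4, so compatible.
    Write x = 1 + 4·t and substitute into x ≡ 5 (mod 8): 4·t ≡ 5 − 1 = 4 (mod 8).
    Divide the congruence (and modulus) by g = 4: 1·t ≡ 1 (mod 2).
    So t ≡ 1 (mod 2).
    Then x = 1 + 4·1 = 5, valid modulo lcm(4, 8) = 8: x ≡ 5 (mod 8).
  Combine with x ≡ 5 (mod 10): gcd(8, 10) = 2; 5 - 5 = 0, which IS divisible by 2, so compatible.
    Write x = 5 + 8·t and substitute into x ≡ 5 (mod 10): 8·t ≡ 5 − 5 = 0 (mod 10).
    Divide the congruence (and modulus) by g = 2: 4·t ≡ 0 (mod 5).
    The inverse of 4 mod 5 is 4 (since 4·4 = 16 = 3·5 + 1), so t ≡ 4·0 = 0 ≡ 0 (mod 5).
    Then x = 5 + 8·0 = 5, valid modulo lcm(8, 10) = 40: x ≡ 5 (mod 40).
Verify: 5 mod 4 = 1, 5 mod 8 = 5, 5 mod 10 = 5.

x ≡ 5 (mod 40).


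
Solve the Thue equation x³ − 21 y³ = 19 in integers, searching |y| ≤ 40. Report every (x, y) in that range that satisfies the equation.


The equation is x³ - 21y³ = 19. For fixed y, x³ = 21·y³ + 19, so a solution requires the RHS to be a perfect cube.
Strategy: iterate y from -40 to 40, compute RHS = 21·y³ + 19, and check whether it is a (positive or negative) perfect cube.
Check small values of y:
  y = 0: RHS = 19 is not a perfect cube.
  y = 1: RHS = 40 is not a perfect cube.
  y = -1: RHS = -2 is not a perfect cube.
  y = 2: RHS = 187 is not a perfect cube.
  y = -2: RHS = -149 is not a perfect cube.
  y = 3: RHS = 586 is not a perfect cube.
  y = -3: RHS = -548 is not a perfect cube.
Continuing the search up to |y| = 40 finds no solutions either.
No (x, y) in the scanned range satisfies the equation.

No integer solutions with |y| ≤ 40.


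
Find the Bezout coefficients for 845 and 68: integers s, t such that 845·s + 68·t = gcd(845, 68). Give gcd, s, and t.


Euclidean algorithm on (845, 68) — divide until remainder is 0:
  845 = 12 · 68 + 29
  68 = 2 · 29 + 10
  29 = 2 · 10 + 9
  10 = 1 · 9 + 1
  9 = 9 · 1 + 0
gcd(845, 68) = 1.
Track Bezout coefficients alongside the remainders: start with r₀ = 845 = a·1 + b·0 (s = 1, t = 0) and r₁ = 68 = a·0 + b·1 (s = 0, t = 1); each new remainder r_{k+1} = r_{k-1} − q_k·r_k inherits s_{k+1} = s_{k-1} − q_k·s_k, t_{k+1} = t_{k-1} − q_k·t_k, so r_k = a·s_k + b·t_k at every step:
  q = 12: r = 29, s = 1 − 12·0 = 1, t = 0 − 12·1 = -12  (check: 845·1 + 68·(-12) = 29)
  q = 2: r = 10, s = 0 − 2·1 = -2, t = 1 − 2·(-12) = 25  (check: 845·(-2) + 68·25 = 10)
  q = 2: r = 9, s = 1 − 2·(-2) = 5, t = -12 − 2·25 = -62  (check: 845·5 + 68·(-62) = 9)
  q = 1: r = 1, s = -2 − 1·5 = -7, t = 25 − 1·(-62) = 87  (check: 845·(-7) + 68·87 = 1)
The row with r = 1 (the gcd) gives the Bezout coefficients s = -7, t = 87.
Result: 845 · (-7) + 68 · (87) = 1.

gcd(845, 68) = 1; s = -7, t = 87 (check: 845·(-7) + 68·87 = 1).


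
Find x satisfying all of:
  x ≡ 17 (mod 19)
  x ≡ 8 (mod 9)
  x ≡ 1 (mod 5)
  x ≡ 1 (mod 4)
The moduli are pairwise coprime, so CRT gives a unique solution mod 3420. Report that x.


Product of moduli M = 19 · 9 · 5 · 4 = 3420.
Merge one congruence at a time:
  Start: x ≡ 17 (mod 19).
  Combine with x ≡ 8 (mod 9); new modulus lcm = 171.
    Write x = 17 + 19·t and substitute into x ≡ 8 (mod 9): 19·t ≡ 8 − 17 = -9 (mod 9).
    Reduce coefficients mod 9: 1·t ≡ 0 (mod 9).
    So t ≡ 0 (mod 9).
    Then x = 17 + 19·0 = 17, valid modulo lcm(19, 9) = 171: x ≡ 17 (mod 171).
  Combine with x ≡ 1 (mod 5); new modulus lcm = 855.
    Write x = 17 + 171·t and substitute into x ≡ 1 (mod 5): 171·t ≡ 1 − 17 = -16 (mod 5).
    Reduce coefficients mod 5: 1·t ≡ 4 (mod 5).
    So t ≡ 4 (mod 5).
    Then x = 17 + 171·4 = 701, valid modulo lcm(171, 5) = 855: x ≡ 701 (mod 855).
  Combine with x ≡ 1 (mod 4); new modulus lcm = 3420.
    Write x = 701 + 855·t and substitute into x ≡ 1 (mod 4): 855·t ≡ 1 − 701 = -700 (mod 4).
    Reduce coefficients mod 4: 3·t ≡ 0 (mod 4).
    The inverse of 3 mod 4 is 3 (since 3·3 = 9 = 2·4 + 1), so t ≡ 3·0 = 0 ≡ 0 (mod 4).
    Then x = 701 + 855·0 = 701, valid modulo lcm(855, 4) = 3420: x ≡ 701 (mod 3420).
Verify against each original: 701 mod 19 = 17, 701 mod 9 = 8, 701 mod 5 = 1, 701 mod 4 = 1.

x ≡ 701 (mod 3420).


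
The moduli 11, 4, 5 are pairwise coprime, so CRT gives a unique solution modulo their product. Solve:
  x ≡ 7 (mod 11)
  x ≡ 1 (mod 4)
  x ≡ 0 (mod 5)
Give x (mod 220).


Moduli 11, 4, 5 are pairwise coprime; by CRT there is a unique solution modulo M = 11 · 4 · 5 = 220.
Solve pairwise, accumulating the modulus:
  Start with x ≡ 7 (mod 11).
  Combine with x ≡ 1 (mod 4): since gcd(11, 4) = 1, we get a unique residue mod 44.
    Write x = 7 + 11·t and substitute into x ≡ 1 (mod 4): 11·t ≡ 1 − 7 = -6 (mod 4).
    Reduce coefficients mod 4: 3·t ≡ 2 (mod 4).
    The inverse of 3 mod 4 is 3 (since 3·3 = 9 = 2·4 + 1), so t ≡ 3·2 = 6 ≡ 2 (mod 4).
    Then x = 7 + 11·2 = 29, valid modulo lcm(11, 4) = 44: x ≡ 29 (mod 44).
  Combine with x ≡ 0 (mod 5): since gcd(44, 5) = 1, we get a unique residue mod 220.
    Write x = 29 + 44·t and substitute into x ≡ 0 (mod 5): 44·t ≡ 0 − 29 = -29 (mod 5).
    Reduce coefficients mod 5: 4·t ≡ 1 (mod 5).
    The inverse of 4 mod 5 is 4 (since 4·4 = 16 = 3·5 + 1), so t ≡ 4·1 = 4 ≡ 4 (mod 5).
    Then x = 29 + 44·4 = 205, valid modulo lcm(44, 5) = 220: x ≡ 205 (mod 220).
Verify: 205 mod 11 = 7 ✓, 205 mod 4 = 1 ✓, 205 mod 5 = 0 ✓.

x ≡ 205 (mod 220).


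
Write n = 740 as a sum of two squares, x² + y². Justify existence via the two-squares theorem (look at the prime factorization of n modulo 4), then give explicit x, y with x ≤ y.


Step 1: Factor n = 740 = 2^2 · 5 · 37.
Step 2: Check the mod-4 condition on each prime factor: 2 = 2 (special); 5 ≡ 1 (mod 4), exponent 1; 37 ≡ 1 (mod 4), exponent 1.
All primes ≡ 3 (mod 4) appear to even exponent (or don't appear), so by the two-squares theorem n IS expressible as a sum of two squares.
Step 3: Build a representation. Group n = k² · m with k = 2 and m = 5 · 37 = 185 (a product of primes ≡ 1 (mod 4)); a representation of m scales to one of n via (k·x)² + (k·y)² = k²(x² + y²). Each prime p ≡ 1 (mod 4) is itself a sum of two squares; find a² by testing p − a² for a perfect square:
  5: 5 − 1² = 4 = 2² ⇒ 5 = 1² + 2².
  37: 37 − 1² = 36 = 6² ⇒ 37 = 1² + 6².
  Combine using the Brahmagupta–Fibonacci identity (a² + b²)(c² + d²) = (ac − bd)² + (ad + bc)² = (ac + bd)² + (ad − bc)²:
  5 · 37 = 185: from (1² + 2²)(1² + 6²), take (1·1 − 2·6, 1·6 + 2·1) = (1 − 12, 6 + 2) = (-11, 8); dropping signs (only squares matter) gives (11, 8); check 11² + 8² = 121 + 64 = 185 ✓.
  Scale by k = 2: (2·11, 2·8) = (22, 16).
Step 4: Order so x ≤ y and verify: 16² + 22² = 256 + 484 = 740 = n. ✓

n = 740 = 16² + 22² (one valid representation with x ≤ y).


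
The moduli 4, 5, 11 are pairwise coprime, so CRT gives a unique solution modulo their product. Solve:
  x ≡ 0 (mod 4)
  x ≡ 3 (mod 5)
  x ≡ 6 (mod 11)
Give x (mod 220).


Moduli 4, 5, 11 are pairwise coprime; by CRT there is a unique solution modulo M = 4 · 5 · 11 = 220.
Solve pairwise, accumulating the modulus:
  Start with x ≡ 0 (mod 4).
  Combine with x ≡ 3 (mod 5): since gcd(4, 5) = 1, we get a unique residue mod 20.
    Write x = 0 + 4·t and substitute into x ≡ 3 (mod 5): 4·t ≡ 3 − 0 = 3 (mod 5).
    The inverse of 4 mod 5 is 4 (since 4·4 = 16 = 3·5 + 1), so t ≡ 4·3 = 12 ≡ 2 (mod 5).
    Then x = 0 + 4·2 = 8, valid modulo lcm(4, 5) = 20: x ≡ 8 (mod 20).
  Combine with x ≡ 6 (mod 11): since gcd(20, 11) = 1, we get a unique residue mod 220.
    Write x = 8 + 20·t and substitute into x ≡ 6 (mod 11): 20·t ≡ 6 − 8 = -2 (mod 11).
    Reduce coefficients mod 11: 9·t ≡ 9 (mod 11).
    The inverse of 9 mod 11 is 5 (since 9·5 = 45 = 4·11 + 1), so t ≡ 5·9 = 45 ≡ 1 (mod 11).
    Then x = 8 + 20·1 = 28, valid modulo lcm(20, 11) = 220: x ≡ 28 (mod 220).
Verify: 28 mod 4 = 0 ✓, 28 mod 5 = 3 ✓, 28 mod 11 = 6 ✓.

x ≡ 28 (mod 220).


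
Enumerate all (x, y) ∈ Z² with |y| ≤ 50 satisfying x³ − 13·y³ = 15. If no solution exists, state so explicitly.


The equation is x³ - 13y³ = 15. For fixed y, x³ = 13·y³ + 15, so a solution requires the RHS to be a perfect cube.
Strategy: iterate y from -50 to 50, compute RHS = 13·y³ + 15, and check whether it is a (positive or negative) perfect cube.
Check small values of y:
  y = 0: RHS = 15 is not a perfect cube.
  y = 1: RHS = 28 is not a perfect cube.
  y = -1: RHS = 2 is not a perfect cube.
  y = 2: RHS = 119 is not a perfect cube.
  y = -2: RHS = -89 is not a perfect cube.
  y = 3: RHS = 366 is not a perfect cube.
  y = -3: RHS = -336 is not a perfect cube.
Continuing the search up to |y| = 50 finds no solutions either.
No (x, y) in the scanned range satisfies the equation.

No integer solutions with |y| ≤ 50.


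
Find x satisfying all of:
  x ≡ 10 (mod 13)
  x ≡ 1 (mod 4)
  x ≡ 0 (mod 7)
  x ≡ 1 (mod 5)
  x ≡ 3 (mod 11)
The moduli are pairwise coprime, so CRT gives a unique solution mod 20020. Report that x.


Product of moduli M = 13 · 4 · 7 · 5 · 11 = 20020.
Merge one congruence at a time:
  Start: x ≡ 10 (mod 13).
  Combine with x ≡ 1 (mod 4); new modulus lcm = 52.
    Write x = 10 + 13·t and substitute into x ≡ 1 (mod 4): 13·t ≡ 1 − 10 = -9 (mod 4).
    Reduce coefficients mod 4: 1·t ≡ 3 (mod 4).
    So t ≡ 3 (mod 4).
    Then x = 10 + 13·3 = 49, valid modulo lcm(13, 4) = 52: x ≡ 49 (mod 52).
  Combine with x ≡ 0 (mod 7); new modulus lcm = 364.
    Write x = 49 + 52·t and substitute into x ≡ 0 (mod 7): 52·t ≡ 0 − 49 = -49 (mod 7).
    Reduce coefficients mod 7: 3·t ≡ 0 (mod 7).
    The inverse of 3 mod 7 is 5 (since 3·5 = 15 = 2·7 + 1), so t ≡ 5·0 = 0 ≡ 0 (mod 7).
    Then x = 49 + 52·0 = 49, valid modulo lcm(52, 7) = 364: x ≡ 49 (mod 364).
  Combine with x ≡ 1 (mod 5); new modulus lcm = 1820.
    Write x = 49 + 364·t and substitute into x ≡ 1 (mod 5): 364·t ≡ 1 − 49 = -48 (mod 5).
    Reduce coefficients mod 5: 4·t ≡ 2 (mod 5).
    The inverse of 4 mod 5 is 4 (since 4·4 = 16 = 3·5 + 1), so t ≡ 4·2 = 8 ≡ 3 (mod 5).
    Then x = 49 + 364·3 = 1141, valid modulo lcm(364, 5) = 1820: x ≡ 1141 (mod 1820).
  Combine with x ≡ 3 (mod 11); new modulus lcm = 20020.
    Write x = 1141 + 1820·t and substitute into x ≡ 3 (mod 11): 1820·t ≡ 3 − 1141 = -1138 (mod 11).
    Reduce coefficients mod 11: 5·t ≡ 6 (mod 11).
    The inverse of 5 mod 11 is 9 (since 5·9 = 45 = 4·11 + 1), so t ≡ 9·6 = 54 ≡ 10 (mod 11).
    Then x = 1141 + 1820·10 = 19341, valid modulo lcm(1820, 11) = 20020: x ≡ 19341 (mod 20020).
Verify against each original: 19341 mod 13 = 10, 19341 mod 4 = 1, 19341 mod 7 = 0, 19341 mod 5 = 1, 19341 mod 11 = 3.

x ≡ 19341 (mod 20020).


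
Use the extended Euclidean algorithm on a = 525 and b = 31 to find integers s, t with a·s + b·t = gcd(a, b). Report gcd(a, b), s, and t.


Euclidean algorithm on (525, 31) — divide until remainder is 0:
  525 = 16 · 31 + 29
  31 = 1 · 29 + 2
  29 = 14 · 2 + 1
  2 = 2 · 1 + 0
gcd(525, 31) = 1.
Track Bezout coefficients alongside the remainders: start with r₀ = 525 = a·1 + b·0 (s = 1, t = 0) and r₁ = 31 = a·0 + b·1 (s = 0, t = 1); each new remainder r_{k+1} = r_{k-1} − q_k·r_k inherits s_{k+1} = s_{k-1} − q_k·s_k, t_{k+1} = t_{k-1} − q_k·t_k, so r_k = a·s_k + b·t_k at every step:
  q = 16: r = 29, s = 1 − 16·0 = 1, t = 0 − 16·1 = -16  (check: 525·1 + 31·(-16) = 29)
  q = 1: r = 2, s = 0 − 1·1 = -1, t = 1 − 1·(-16) = 17  (check: 525·(-1) + 31·17 = 2)
  q = 14: r = 1, s = 1 − 14·(-1) = 15, t = -16 − 14·17 = -254  (check: 525·15 + 31·(-254) = 1)
The row with r = 1 (the gcd) gives the Bezout coefficients s = 15, t = -254.
Result: 525 · (15) + 31 · (-254) = 1.

gcd(525, 31) = 1; s = 15, t = -254 (check: 525·15 + 31·(-254) = 1).


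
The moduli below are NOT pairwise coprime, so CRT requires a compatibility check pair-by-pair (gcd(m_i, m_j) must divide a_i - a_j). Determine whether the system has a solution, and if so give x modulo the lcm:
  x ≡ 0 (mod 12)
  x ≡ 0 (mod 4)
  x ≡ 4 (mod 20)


Moduli 12, 4, 20 are not pairwise coprime, so CRT works modulo lcm(m_i) when all pairwise compatibility conditions hold.
Pairwise compatibility: gcd(m_i, m_j) must divide a_i - a_j for every pair.
Merge one congruence at a time:
  Start: x ≡ 0 (mod 12).
  Combine with x ≡ 0 (mod 4): gcd(12, 4) = 4; 0 - 0 = 0, which IS divisible by 4, so compatible.
    Write x = 0 + 12·t and substitute into x ≡ 0 (mod 4): 12·t ≡ 0 − 0 = 0 (mod 4).
    Divide the congruence (and modulus) by g = 4: 3·t ≡ 0 (mod 1).
    Modulo 1 every t works; take t = 0.
    Then x = 0 + 12·0 = 0, valid modulo lcm(12, 4) = 12: x ≡ 0 (mod 12).
  Combine with x ≡ 4 (mod 20): gcd(12, 20) = 4; 4 - 0 = 4, which IS divisible by 4, so compatible.
    Write x = 0 + 12·t and substitute into x ≡ 4 (mod 20): 12·t ≡ 4 − 0 = 4 (mod 20).
    Divide the congruence (and modulus) by g = 4: 3·t ≡ 1 (mod 5).
    The inverse of 3 mod 5 is 2 (since 3·2 = 6 = 1·5 + 1), so t ≡ 2·1 = 2 ≡ 2 (mod 5).
    Then x = 0 + 12·2 = 24, valid modulo lcm(12, 20) = 60: x ≡ 24 (mod 60).
Verify: 24 mod 12 = 0, 24 mod 4 = 0, 24 mod 20 = 4.

x ≡ 24 (mod 60).


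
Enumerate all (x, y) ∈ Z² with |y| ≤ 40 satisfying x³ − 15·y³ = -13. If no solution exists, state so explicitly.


The equation is x³ - 15y³ = -13. For fixed y, x³ = 15·y³ − 13, so a solution requires the RHS to be a perfect cube.
Strategy: iterate y from -40 to 40, compute RHS = 15·y³ − 13, and check whether it is a (positive or negative) perfect cube.
Check small values of y:
  y = 0: RHS = -13 is not a perfect cube.
  y = 1: RHS = 2 is not a perfect cube.
  y = -1: RHS = -28 is not a perfect cube.
  y = 2: RHS = 107 is not a perfect cube.
  y = -2: RHS = -133 is not a perfect cube.
  y = 3: RHS = 392 is not a perfect cube.
  y = -3: RHS = -418 is not a perfect cube.
Continuing the search up to |y| = 40 finds no solutions either.
No (x, y) in the scanned range satisfies the equation.

No integer solutions with |y| ≤ 40.


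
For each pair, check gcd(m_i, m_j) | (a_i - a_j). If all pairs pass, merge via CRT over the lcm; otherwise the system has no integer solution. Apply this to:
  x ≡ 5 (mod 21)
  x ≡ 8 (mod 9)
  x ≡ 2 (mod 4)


Moduli 21, 9, 4 are not pairwise coprime, so CRT works modulo lcm(m_i) when all pairwise compatibility conditions hold.
Pairwise compatibility: gcd(m_i, m_j) must divide a_i - a_j for every pair.
Merge one congruence at a time:
  Start: x ≡ 5 (mod 21).
  Combine with x ≡ 8 (mod 9): gcd(21, 9) = 3; 8 - 5 = 3, which IS divisible by 3, so compatible.
    Write x = 5 + 21·t and substitute into x ≡ 8 (mod 9): 21·t ≡ 8 − 5 = 3 (mod 9).
    Divide the congruence (and modulus) by g = 3: 7·t ≡ 1 (mod 3).
    Reduce coefficients mod 3: 1·t ≡ 1 (mod 3).
    So t ≡ 1 (mod 3).
    Then x = 5 + 21·1 = 26, valid modulo lcm(21, 9) = 63: x ≡ 26 (mod 63).
  Combine with x ≡ 2 (mod 4): gcd(63, 4) = 1; 2 - 26 = -24, which IS divisible by 1, so compatible.
    Write x = 26 + 63·t and substitute into x ≡ 2 (mod 4): 63·t ≡ 2 − 26 = -24 (mod 4).
    Reduce coefficients mod 4: 3·t ≡ 0 (mod 4).
    The inverse of 3 mod 4 is 3 (since 3·3 = 9 = 2·4 + 1), so t ≡ 3·0 = 0 ≡ 0 (mod 4).
    Then x = 26 + 63·0 = 26, valid modulo lcm(63, 4) = 252: x ≡ 26 (mod 252).
Verify: 26 mod 21 = 5, 26 mod 9 = 8, 26 mod 4 = 2.

x ≡ 26 (mod 252).


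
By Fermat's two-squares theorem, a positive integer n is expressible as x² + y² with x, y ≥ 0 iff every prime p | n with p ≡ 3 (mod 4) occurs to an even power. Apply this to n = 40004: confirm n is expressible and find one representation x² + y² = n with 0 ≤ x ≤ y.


Step 1: Factor n = 40004 = 2^2 · 73 · 137.
Step 2: Check the mod-4 condition on each prime factor: 2 = 2 (special); 73 ≡ 1 (mod 4), exponent 1; 137 ≡ 1 (mod 4), exponent 1.
All primes ≡ 3 (mod 4) appear to even exponent (or don't appear), so by the two-squares theorem n IS expressible as a sum of two squares.
Step 3: Build a representation. Group n = k² · m with k = 2 and m = 73 · 137 = 10001 (a product of primes ≡ 1 (mod 4)); a representation of m scales to one of n via (k·x)² + (k·y)² = k²(x² + y²). Each prime p ≡ 1 (mod 4) is itself a sum of two squares; find a² by testing p − a² for a perfect square:
  73: 73 − 1² = 72, 73 − 2² = 69, 73 − 3² = 64 = 8² ⇒ 73 = 3² + 8².
  137: 137 − 1² = 136, 137 − 2² = 133, 137 − 3² = 128, 137 − 4² = 121 = 11² ⇒ 137 = 4² + 11².
  Combine using the Brahmagupta–Fibonacci identity (a² + b²)(c² + d²) = (ac − bd)² + (ad + bc)² = (ac + bd)² + (ad − bc)²:
  73 · 137 = 10001: from (3² + 8²)(4² + 11²), take (3·4 − 8·11, 3·11 + 8·4) = (12 − 88, 33 + 32) = (-76, 65); dropping signs (only squares matter) gives (76, 65); check 76² + 65² = 5776 + 4225 = 10001 ✓.
  Scale by k = 2: (2·76, 2·65) = (152, 130).
Step 4: Order so x ≤ y and verify: 130² + 152² = 16900 + 23104 = 40004 = n. ✓

n = 40004 = 130² + 152² (one valid representation with x ≤ y).


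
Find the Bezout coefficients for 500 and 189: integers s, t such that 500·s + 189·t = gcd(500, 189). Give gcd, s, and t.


Euclidean algorithm on (500, 189) — divide until remainder is 0:
  500 = 2 · 189 + 122
  189 = 1 · 122 + 67
  122 = 1 · 67 + 55
  67 = 1 · 55 + 12
  55 = 4 · 12 + 7
  12 = 1 · 7 + 5
  7 = 1 · 5 + 2
  5 = 2 · 2 + 1
  2 = 2 · 1 + 0
gcd(500, 189) = 1.
Track Bezout coefficients alongside the remainders: start with r₀ = 500 = a·1 + b·0 (s = 1, t = 0) and r₁ = 189 = a·0 + b·1 (s = 0, t = 1); each new remainder r_{k+1} = r_{k-1} − q_k·r_k inherits s_{k+1} = s_{k-1} − q_k·s_k, t_{k+1} = t_{k-1} − q_k·t_k, so r_k = a·s_k + b·t_k at every step:
  q = 2: r = 122, s = 1 − 2·0 = 1, t = 0 − 2·1 = -2  (check: 500·1 + 189·(-2) = 122)
  q = 1: r = 67, s = 0 − 1·1 = -1, t = 1 − 1·(-2) = 3  (check: 500·(-1) + 189·3 = 67)
  q = 1: r = 55, s = 1 − 1·(-1) = 2, t = -2 − 1·3 = -5  (check: 500·2 + 189·(-5) = 55)
  q = 1: r = 12, s = -1 − 1·2 = -3, t = 3 − 1·(-5) = 8  (check: 500·(-3) + 189·8 = 12)
  q = 4: r = 7, s = 2 − 4·(-3) = 14, t = -5 − 4·8 = -37  (check: 500·14 + 189·(-37) = 7)
  q = 1: r = 5, s = -3 − 1·14 = -17, t = 8 − 1·(-37) = 45  (check: 500·(-17) + 189·45 = 5)
  q = 1: r = 2, s = 14 − 1·(-17) = 31, t = -37 − 1·45 = -82  (check: 500·31 + 189·(-82) = 2)
  q = 2: r = 1, s = -17 − 2·31 = -79, t = 45 − 2·(-82) = 209  (check: 500·(-79) + 189·209 = 1)
The row with r = 1 (the gcd) gives the Bezout coefficients s = -79, t = 209.
Result: 500 · (-79) + 189 · (209) = 1.

gcd(500, 189) = 1; s = -79, t = 209 (check: 500·(-79) + 189·209 = 1).


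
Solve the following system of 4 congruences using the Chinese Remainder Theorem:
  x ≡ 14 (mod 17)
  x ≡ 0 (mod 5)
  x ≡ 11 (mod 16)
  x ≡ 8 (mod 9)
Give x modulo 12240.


Product of moduli M = 17 · 5 · 16 · 9 = 12240.
Merge one congruence at a time:
  Start: x ≡ 14 (mod 17).
  Combine with x ≡ 0 (mod 5); new modulus lcm = 85.
    Write x = 14 + 17·t and substitute into x ≡ 0 (mod 5): 17·t ≡ 0 − 14 = -14 (mod 5).
    Reduce coefficients mod 5: 2·t ≡ 1 (mod 5).
    The inverse of 2 mod 5 is 3 (since 2·3 = 6 = 1·5 + 1), so t ≡ 3·1 = 3 ≡ 3 (mod 5).
    Then x = 14 + 17·3 = 65, valid modulo lcm(17, 5) = 85: x ≡ 65 (mod 85).
  Combine with x ≡ 11 (mod 16); new modulus lcm = 1360.
    Write x = 65 + 85·t and substitute into x ≡ 11 (mod 16): 85·t ≡ 11 − 65 = -54 (mod 16).
    Reduce coefficients mod 16: 5·t ≡ 10 (mod 16).
    The inverse of 5 mod 16 is 13 (since 5·13 = 65 = 4·16 + 1), so t ≡ 13·10 = 130 ≡ 2 (mod 16).
    Then x = 65 + 85·2 = 235, valid modulo lcm(85, 16) = 1360: x ≡ 235 (mod 1360).
  Combine with x ≡ 8 (mod 9); new modulus lcm = 12240.
    Write x = 235 + 1360·t and substitute into x ≡ 8 (mod 9): 1360·t ≡ 8 − 235 = -227 (mod 9).
    Reduce coefficients mod 9: 1·t ≡ 7 (mod 9).
    So t ≡ 7 (mod 9).
    Then x = 235 + 1360·7 = 9755, valid modulo lcm(1360, 9) = 12240: x ≡ 9755 (mod 12240).
Verify against each original: 9755 mod 17 = 14, 9755 mod 5 = 0, 9755 mod 16 = 11, 9755 mod 9 = 8.

x ≡ 9755 (mod 12240).
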